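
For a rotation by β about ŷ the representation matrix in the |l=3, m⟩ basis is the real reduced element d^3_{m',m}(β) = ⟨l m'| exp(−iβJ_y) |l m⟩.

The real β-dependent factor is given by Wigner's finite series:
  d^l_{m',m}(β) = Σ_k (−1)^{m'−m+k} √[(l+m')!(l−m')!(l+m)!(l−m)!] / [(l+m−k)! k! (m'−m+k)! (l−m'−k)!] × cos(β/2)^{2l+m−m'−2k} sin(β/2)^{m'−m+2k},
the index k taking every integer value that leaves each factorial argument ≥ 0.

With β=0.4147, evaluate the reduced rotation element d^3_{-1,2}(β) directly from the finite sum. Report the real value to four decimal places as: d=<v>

d=0.0506

d^3_{-1,2}(β=0.4147) via Wigner's sum:
Half-angle: c=0.978580, s=0.205867. N=√(2·24·120·1)=75.894664
The bounds max(0,m−m')=3 and min(l+m,l−m')=4 give 2 terms
  k=3: (−1)^0·75.8947/(12)·0.9786^3·0.2059^3 = +0.051711
  k=4: (−1)^1·75.8947/(24)·0.9786^1·0.2059^5 = -0.001144
d^3_{-1,2}(0.4147) = +0.051711 -0.001144 = +0.050567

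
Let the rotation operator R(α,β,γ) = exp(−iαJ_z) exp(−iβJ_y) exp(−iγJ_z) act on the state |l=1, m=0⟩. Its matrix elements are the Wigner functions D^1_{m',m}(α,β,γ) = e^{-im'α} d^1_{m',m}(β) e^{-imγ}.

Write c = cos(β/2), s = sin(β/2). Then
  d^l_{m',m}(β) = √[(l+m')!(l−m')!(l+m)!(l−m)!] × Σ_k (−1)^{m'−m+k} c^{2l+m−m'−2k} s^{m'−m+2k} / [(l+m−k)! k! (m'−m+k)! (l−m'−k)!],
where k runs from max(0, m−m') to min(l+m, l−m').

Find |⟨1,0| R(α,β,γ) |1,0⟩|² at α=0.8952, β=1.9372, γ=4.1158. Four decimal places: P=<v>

First d^1_{0,0}(β=1.9372), then the phase factors e^{-i(0)α} and e^{-i(0)γ}:
c=cos(1.9372/2)=0.566454, s=sin(1.9372/2)=0.824093; N=√[1·1·1·1]=1.000000
k∈{0,1} keeps every argument non-negative
  k=0: (−1)^0·1.0000/(1)·0.5665^2·0.8241^0 = +0.320870
  k=1: (−1)^1·1.0000/(1)·0.5665^0·0.8241^2 = -0.679130
d^1_{0,0}(1.9372) = +0.320870 -0.679130 = -0.358260
|D^1_{0,0}|² = |d^1_{0,0}(β)|² = (-0.358260)² = 0.128350 (the z-rotation phases have unit modulus)

P=0.1284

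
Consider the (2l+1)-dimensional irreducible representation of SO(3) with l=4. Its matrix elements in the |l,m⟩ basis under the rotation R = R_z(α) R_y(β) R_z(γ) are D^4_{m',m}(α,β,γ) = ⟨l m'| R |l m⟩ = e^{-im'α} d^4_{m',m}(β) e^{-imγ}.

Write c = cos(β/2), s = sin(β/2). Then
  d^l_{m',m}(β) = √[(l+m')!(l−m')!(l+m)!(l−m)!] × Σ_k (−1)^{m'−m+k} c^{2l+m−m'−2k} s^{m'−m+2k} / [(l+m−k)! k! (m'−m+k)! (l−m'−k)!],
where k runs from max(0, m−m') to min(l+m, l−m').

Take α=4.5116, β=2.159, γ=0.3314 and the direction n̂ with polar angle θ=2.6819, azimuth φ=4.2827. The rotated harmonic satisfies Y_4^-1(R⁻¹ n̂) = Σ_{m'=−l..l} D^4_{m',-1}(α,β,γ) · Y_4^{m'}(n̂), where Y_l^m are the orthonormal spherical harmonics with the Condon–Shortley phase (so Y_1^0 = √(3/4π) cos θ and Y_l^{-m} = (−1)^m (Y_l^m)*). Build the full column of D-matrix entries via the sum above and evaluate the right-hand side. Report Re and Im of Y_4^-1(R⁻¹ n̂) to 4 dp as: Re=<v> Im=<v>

Re=0.3861 Im=0.2251

Need the full column D^4_{m',-1} for m'=−4..4 at α=4.5116, β=2.159, γ=0.3314.
cos(β/2)=0.471769, sin(β/2)=0.881722
d^4_{-4,-1}: single k=3 term ⇒ +0.119877;  D = +0.106783-0.054478i
d^4_{-3,-1}: k∈[2..3] ⇒ +0.068032 -0.396063 = -0.328031;  D = -0.087802-0.316062i
d^4_{-2,-1}: k∈[1..3] ⇒ +0.019457 -0.339821 +0.791339 = +0.470975;  D = -0.469816+0.033025i
d^4_{-1,-1}: k∈[0..3] ⇒ +0.002454 -0.128568 +0.898187 -1.045802 = -0.273729;  D = -0.035651+0.271398i
d^4_{0,-1}: k∈[0..3] ⇒ -0.020509 +0.429843 -1.501460 +0.874111 = -0.218016;  D = -0.206153-0.070935i
d^4_{1,-1}: k∈[0..3] ⇒ +0.085712 -0.898187 +1.568703 -0.365303 = +0.390925;  D = -0.198363+0.336859i
d^4_{2,-1}: k∈[0..2] ⇒ -0.226547 +1.187008 -0.829254 = +0.131207;  D = -0.097511-0.087789i
d^4_{3,-1}: k∈[0..1] ⇒ +0.396063 -0.830080 = -0.434016;  D = -0.348891+0.258157i
d^4_{4,-1}: single k=0 term ⇒ -0.418737;  D = -0.176931-0.379521i
Y_4^{m'}(θ=2.6819,φ=4.2827) and Σ D·Y over m':
  (+0.1068-0.0545i)·(-0.0025+0.0170i)  (-0.0878-0.3161i)·(-0.0941+0.0272i)  (-0.4698+0.0330i)·(-0.1987-0.2305i)  (-0.0357+0.2714i)·(+0.2055-0.4484i)  (-0.2062-0.0709i)·(+0.1568+0.0000i)  (-0.1984+0.3369i)·(-0.2055-0.4484i)  (-0.0975-0.0878i)·(-0.1987+0.2305i)  (-0.3489+0.2582i)·(+0.0941+0.0272i)  (-0.1769-0.3795i)·(-0.0025-0.0170i)
Y_4^-1(R⁻¹ n̂) = +0.386107+0.225119i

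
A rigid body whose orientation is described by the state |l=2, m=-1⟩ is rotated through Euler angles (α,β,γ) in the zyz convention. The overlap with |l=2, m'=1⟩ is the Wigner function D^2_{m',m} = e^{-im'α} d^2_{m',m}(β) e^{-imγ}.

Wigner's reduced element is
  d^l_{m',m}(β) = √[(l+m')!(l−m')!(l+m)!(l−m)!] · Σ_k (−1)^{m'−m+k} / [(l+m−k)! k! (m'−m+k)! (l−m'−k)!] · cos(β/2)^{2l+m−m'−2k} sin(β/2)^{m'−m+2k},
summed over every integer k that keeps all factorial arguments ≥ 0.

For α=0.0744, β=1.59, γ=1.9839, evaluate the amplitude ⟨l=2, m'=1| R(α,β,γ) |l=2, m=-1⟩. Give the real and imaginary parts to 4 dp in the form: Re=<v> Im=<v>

Re=-0.1628 Im=0.4622

First d^2_{1,-1}(β=1.59), then the phase factors e^{-i(1)α} and e^{-i(-1)γ}:
c=cos(1.59/2)=0.700285, s=sin(1.59/2)=0.713864; N=√[6·1·1·6]=6.000000
k∈{0,1} keeps every argument non-negative
  k=0: (−1)^2·6.0000/(2)·0.7003^2·0.7139^2 = +0.749723
  k=1: (−1)^3·6.0000/(6)·0.7003^0·0.7139^4 = -0.259693
d^2_{1,-1}(1.59) = +0.749723 -0.259693 = +0.490030
D = (+0.997234-0.074331i)·(+0.490030)·(-0.401454+0.915879i) = -0.162820+0.462190i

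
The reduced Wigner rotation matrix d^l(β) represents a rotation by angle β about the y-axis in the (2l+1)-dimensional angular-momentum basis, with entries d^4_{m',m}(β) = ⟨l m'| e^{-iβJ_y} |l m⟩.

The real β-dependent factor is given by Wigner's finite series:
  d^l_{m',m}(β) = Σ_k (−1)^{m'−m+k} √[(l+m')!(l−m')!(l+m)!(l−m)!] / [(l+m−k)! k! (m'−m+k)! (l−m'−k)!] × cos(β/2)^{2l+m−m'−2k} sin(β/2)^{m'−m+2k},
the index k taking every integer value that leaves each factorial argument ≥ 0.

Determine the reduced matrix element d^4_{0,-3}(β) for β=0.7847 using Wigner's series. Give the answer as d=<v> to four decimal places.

d=-0.3692

d^4_{0,-3}(β=0.7847) via Wigner's sum:
c=cos(0.7847/2)=0.924013, s=sin(0.7847/2)=0.382361; N=√[24·24·1·5040]=1703.830978
The bounds max(0,m−m')=0 and min(l+m,l−m')=1 give 2 terms
  k=0: (−1)^3·1703.8310/(144)·0.9240^5·0.3824^3 = -0.445528
  k=1: (−1)^4·1703.8310/(144)·0.9240^3·0.3824^5 = +0.076290
d^4_{0,-3}(0.7847) = -0.445528 +0.076290 = -0.369238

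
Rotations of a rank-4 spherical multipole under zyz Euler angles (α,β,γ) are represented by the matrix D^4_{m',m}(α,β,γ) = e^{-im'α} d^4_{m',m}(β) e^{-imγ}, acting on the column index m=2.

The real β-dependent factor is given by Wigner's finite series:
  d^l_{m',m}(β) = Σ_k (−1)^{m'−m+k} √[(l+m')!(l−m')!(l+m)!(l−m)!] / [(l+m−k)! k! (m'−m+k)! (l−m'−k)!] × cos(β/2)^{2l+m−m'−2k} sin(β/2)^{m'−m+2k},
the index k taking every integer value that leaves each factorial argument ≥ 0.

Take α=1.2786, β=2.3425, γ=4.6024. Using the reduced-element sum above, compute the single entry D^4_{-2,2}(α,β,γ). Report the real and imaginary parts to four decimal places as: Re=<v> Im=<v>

Split into d^4_{-2,2}(β=2.3425) × two z-phases.
c=cos(2.3425/2)=0.389000, s=sin(2.3425/2)=0.921238; N=√[2·720·720·2]=1440.000000
k: max(0,(2)−(-2))=4 … min(4+(2),4−(-2))=6
  k=4: (−1)^0·1440.0000/(96)·0.3890^4·0.9212^4 = +0.247388
  k=5: (−1)^1·1440.0000/(120)·0.3890^2·0.9212^6 = -1.109970
  k=6: (−1)^2·1440.0000/(1440)·0.3890^0·0.9212^8 = +0.518768
d^4_{-2,2}(2.3425) = +0.247388 -1.109970 +0.518768 = -0.343814
D = (-0.834047+0.551693i)·(-0.343814)·(-0.975902-0.218208i) = -0.321237+0.122536i

Re=-0.3212 Im=0.1225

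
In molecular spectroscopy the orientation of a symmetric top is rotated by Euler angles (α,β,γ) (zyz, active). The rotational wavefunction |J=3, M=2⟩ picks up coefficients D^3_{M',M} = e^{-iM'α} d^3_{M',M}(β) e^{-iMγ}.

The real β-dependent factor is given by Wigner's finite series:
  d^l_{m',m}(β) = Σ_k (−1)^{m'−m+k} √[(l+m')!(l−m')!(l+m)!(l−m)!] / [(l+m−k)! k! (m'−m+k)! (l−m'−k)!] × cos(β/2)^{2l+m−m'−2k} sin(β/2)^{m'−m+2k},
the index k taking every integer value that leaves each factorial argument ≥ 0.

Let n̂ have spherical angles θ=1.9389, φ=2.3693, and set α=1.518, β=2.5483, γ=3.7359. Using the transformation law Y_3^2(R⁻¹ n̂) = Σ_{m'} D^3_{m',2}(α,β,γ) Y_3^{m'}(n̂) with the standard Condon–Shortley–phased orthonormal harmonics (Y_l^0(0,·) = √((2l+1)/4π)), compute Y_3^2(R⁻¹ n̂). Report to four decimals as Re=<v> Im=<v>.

Need the full column D^3_{m',2} for m'=−3..3 at α=1.518, β=2.5483, γ=3.7359.
cos(β/2)=0.292315, sin(β/2)=0.956322
d^3_{-3,2}: single k=5 term ⇒ +0.572727;  D = -0.558444-0.127105i
d^3_{-2,2}: k∈[4..5] ⇒ +0.357345 -0.764937 = -0.407591;  D = +0.111303-0.392100i
d^3_{-1,2}: k∈[3..4] ⇒ +0.138164 -0.739387 = -0.601223;  D = -0.568902-0.194472i
d^3_{0,2}: k∈[2..3] ⇒ +0.036574 -0.391452 = -0.354878;  D = -0.132350+0.329275i
d^3_{1,2}: k∈[1..2] ⇒ +0.006454 -0.138164 = -0.131709;  D = +0.119445+0.055501i
d^3_{2,2}: k∈[0..1] ⇒ +0.000624 -0.033387 = -0.032763;  D = +0.015355-0.028942i
d^3_{3,2}: single k=0 term ⇒ -0.005000;  D = -0.004287-0.002573i
Y_3^{m'}(θ=1.9389,φ=2.3693) and Σ D·Y over m':
  (-0.5584-0.1271i)·(+0.2300-0.2488i)  (+0.1113-0.3921i)·(-0.0084-0.3200i)  (-0.5689-0.1945i)·(+0.0761+0.0742i)  (-0.1324+0.3293i)·(+0.3159+0.0000i)  (+0.1194+0.0555i)·(-0.0761+0.0742i)  (+0.0154-0.0289i)·(-0.0084+0.3200i)  (-0.0043-0.0026i)·(-0.2300-0.2488i)
Y_3^2(R⁻¹ n̂) = -0.360935+0.135866i

Re=-0.3609 Im=0.1359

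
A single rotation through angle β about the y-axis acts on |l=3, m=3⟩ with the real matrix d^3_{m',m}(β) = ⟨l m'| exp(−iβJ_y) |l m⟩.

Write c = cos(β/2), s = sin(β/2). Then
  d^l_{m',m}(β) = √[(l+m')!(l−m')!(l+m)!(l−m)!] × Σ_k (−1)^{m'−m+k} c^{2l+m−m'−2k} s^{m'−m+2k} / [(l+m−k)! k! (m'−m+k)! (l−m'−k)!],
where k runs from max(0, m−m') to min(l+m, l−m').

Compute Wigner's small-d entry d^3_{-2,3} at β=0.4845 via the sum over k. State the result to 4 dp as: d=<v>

d^3_{-2,3}(β=0.4845) via Wigner's sum:
With c≡cos(β/2)=0.970801 and s≡sin(β/2)=0.239888, N=[1·120·720·1]^{1/2}=293.938769
Admissible k: 5..5 (factorial args all ≥0)
  k=5: (−1)^0·293.9388/(120)·0.9708^1·0.2399^5 = +0.001889
d^3_{-2,3}(0.4845) = +0.001889

d=0.0019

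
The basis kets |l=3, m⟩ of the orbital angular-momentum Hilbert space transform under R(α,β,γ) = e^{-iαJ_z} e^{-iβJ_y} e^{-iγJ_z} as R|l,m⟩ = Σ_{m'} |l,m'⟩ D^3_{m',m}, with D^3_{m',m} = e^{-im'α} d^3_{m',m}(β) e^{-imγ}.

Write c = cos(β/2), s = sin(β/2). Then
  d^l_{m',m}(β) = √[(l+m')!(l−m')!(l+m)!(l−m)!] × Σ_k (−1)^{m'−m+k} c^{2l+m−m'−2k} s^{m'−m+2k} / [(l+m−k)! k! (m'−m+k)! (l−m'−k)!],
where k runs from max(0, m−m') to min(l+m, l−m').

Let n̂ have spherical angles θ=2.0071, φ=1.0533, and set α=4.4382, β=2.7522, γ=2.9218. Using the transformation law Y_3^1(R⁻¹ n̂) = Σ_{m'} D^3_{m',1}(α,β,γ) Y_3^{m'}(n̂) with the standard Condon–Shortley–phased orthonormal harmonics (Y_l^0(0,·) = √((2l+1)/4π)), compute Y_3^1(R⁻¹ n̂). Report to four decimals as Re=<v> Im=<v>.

Need the full column D^3_{m',1} for m'=−3..3 at α=4.4382, β=2.7522, γ=2.9218.
cos(β/2)=0.193469, sin(β/2)=0.981106
d^3_{-3,1}: single k=4 term ⇒ +0.134317;  D = -0.076148-0.110646i
d^3_{-2,1}: k∈[3..4] ⇒ +0.043252 -0.556149 = -0.512897;  D = -0.485457+0.165514i
d^3_{-1,1}: k∈[2..4] ⇒ +0.008091 -0.277444 +0.891860 = +0.622508;  D = +0.033845+0.621587i
d^3_{0,1}: k∈[1..3] ⇒ +0.000921 -0.071071 +0.609231 = +0.539081;  D = -0.526112-0.117534i
d^3_{1,1}: k∈[0..2] ⇒ +0.000052 -0.010789 +0.208083 = +0.197347;  D = +0.093569-0.173755i
d^3_{2,1}: k∈[0..1] ⇒ -0.000841 +0.043252 = +0.042411;  D = +0.030502+0.029468i
d^3_{3,1}: single k=0 term ⇒ +0.005223;  D = -0.004511+0.002633i
Y_3^{m'}(θ=2.0071,φ=1.0533) and Σ D·Y over m':
  (-0.0761-0.1106i)·(-0.3106+0.0057i)  (-0.4855+0.1655i)·(+0.1811+0.3050i)  (+0.0338+0.6216i)·(-0.0155+0.0273i)  (-0.5261-0.1175i)·(+0.3323+0.0000i)  (+0.0936-0.1738i)·(+0.0155+0.0273i)  (+0.0305+0.0295i)·(+0.1811-0.3050i)  (-0.0045+0.0026i)·(+0.3106+0.0057i)
Y_3^1(R⁻¹ n̂) = -0.287138-0.135276i

Re=-0.2871 Im=-0.1353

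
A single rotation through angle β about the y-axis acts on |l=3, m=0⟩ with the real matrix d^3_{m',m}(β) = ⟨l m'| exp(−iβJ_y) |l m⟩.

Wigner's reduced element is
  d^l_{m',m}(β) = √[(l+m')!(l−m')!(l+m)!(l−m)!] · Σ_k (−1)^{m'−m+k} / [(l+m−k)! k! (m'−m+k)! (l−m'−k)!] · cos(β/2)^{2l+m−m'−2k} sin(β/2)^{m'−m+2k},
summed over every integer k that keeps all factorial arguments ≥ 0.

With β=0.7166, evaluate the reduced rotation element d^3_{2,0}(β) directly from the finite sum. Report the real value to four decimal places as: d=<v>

d^3_{2,0}(β=0.7166) via Wigner's sum:
c=cos(0.7166/2)=0.936494, s=sin(0.7166/2)=0.350683; N=√[120·1·6·6]=65.726707
Admissible k: 0..1 (factorial args all ≥0)
  k=0: (−1)^2·65.7267/(12)·0.9365^4·0.3507^2 = +0.518096
  k=1: (−1)^3·65.7267/(12)·0.9365^2·0.3507^4 = -0.072649
d^3_{2,0}(0.7166) = +0.518096 -0.072649 = +0.445447

d=0.4454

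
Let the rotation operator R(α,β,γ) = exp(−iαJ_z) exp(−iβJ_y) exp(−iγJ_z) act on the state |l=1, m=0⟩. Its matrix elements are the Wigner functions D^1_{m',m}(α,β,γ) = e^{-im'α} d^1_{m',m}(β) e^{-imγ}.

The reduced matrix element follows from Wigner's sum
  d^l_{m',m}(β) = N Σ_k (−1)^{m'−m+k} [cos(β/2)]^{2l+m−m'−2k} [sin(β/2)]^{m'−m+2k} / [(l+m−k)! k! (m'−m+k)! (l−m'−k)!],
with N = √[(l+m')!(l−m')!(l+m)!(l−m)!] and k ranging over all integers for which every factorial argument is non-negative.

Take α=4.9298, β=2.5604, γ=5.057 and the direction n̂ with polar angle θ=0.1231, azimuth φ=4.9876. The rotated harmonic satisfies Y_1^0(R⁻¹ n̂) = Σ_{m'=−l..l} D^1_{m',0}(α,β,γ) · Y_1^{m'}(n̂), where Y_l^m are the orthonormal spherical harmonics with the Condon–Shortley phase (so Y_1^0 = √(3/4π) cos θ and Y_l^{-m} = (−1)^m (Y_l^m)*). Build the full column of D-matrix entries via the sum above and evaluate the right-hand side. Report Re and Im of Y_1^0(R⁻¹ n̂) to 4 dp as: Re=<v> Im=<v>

Need the full column D^1_{m',0} for m'=−1..1 at α=4.9298, β=2.5604, γ=5.057.
cos(β/2)=0.286524, sin(β/2)=0.958073
d^1_{-1,0}: single k=1 term ⇒ +0.388217;  D = +0.083739-0.379078i
d^1_{0,0}: k∈[0..1] ⇒ +0.082096 -0.917904 = -0.835808;  D = -0.835808+0.000000i
d^1_{1,0}: single k=0 term ⇒ -0.388217;  D = -0.083739-0.379078i
Y_1^{m'}(θ=0.1231,φ=4.9876) and Σ D·Y over m':
  (+0.0837-0.3791i)·(+0.0115+0.0408i)  (-0.8358+0.0000i)·(+0.4849+0.0000i)  (-0.0837-0.3791i)·(-0.0115+0.0408i)
Y_1^0(R⁻¹ n̂) = -0.372404+0.000000i

Re=-0.3724 Im=0.0000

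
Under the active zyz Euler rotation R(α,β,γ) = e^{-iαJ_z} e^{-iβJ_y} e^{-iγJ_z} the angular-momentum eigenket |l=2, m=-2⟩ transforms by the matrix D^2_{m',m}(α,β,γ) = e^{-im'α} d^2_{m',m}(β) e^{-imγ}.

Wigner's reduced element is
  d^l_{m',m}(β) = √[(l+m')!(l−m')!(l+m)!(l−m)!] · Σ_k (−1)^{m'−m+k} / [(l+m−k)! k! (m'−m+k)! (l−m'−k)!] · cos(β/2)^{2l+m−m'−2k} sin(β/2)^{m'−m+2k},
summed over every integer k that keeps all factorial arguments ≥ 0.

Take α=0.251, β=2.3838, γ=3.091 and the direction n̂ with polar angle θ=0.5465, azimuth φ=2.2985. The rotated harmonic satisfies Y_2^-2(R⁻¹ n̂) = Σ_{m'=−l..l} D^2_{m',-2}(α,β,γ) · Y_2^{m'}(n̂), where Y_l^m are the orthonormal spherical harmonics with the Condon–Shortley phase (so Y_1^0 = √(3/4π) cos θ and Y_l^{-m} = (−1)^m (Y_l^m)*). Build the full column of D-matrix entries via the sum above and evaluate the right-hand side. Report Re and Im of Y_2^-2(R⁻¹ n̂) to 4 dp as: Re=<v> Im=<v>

Need the full column D^2_{m',-2} for m'=−2..2 at α=0.251, β=2.3838, γ=3.091.
cos(β/2)=0.369895, sin(β/2)=0.929073
d^2_{-2,-2}: single k=0 term ⇒ +0.018720;  D = +0.017237+0.007304i
d^2_{-1,-2}: single k=0 term ⇒ -0.094041;  D = -0.092987-0.014036i
d^2_{0,-2}: single k=0 term ⇒ +0.289290;  D = +0.287810-0.029222i
d^2_{1,-2}: single k=0 term ⇒ -0.593279;  D = -0.556864+0.204651i
d^2_{2,-2}: single k=0 term ⇒ +0.745075;  D = +0.613594-0.422658i
Y_2^{m'}(θ=0.5465,φ=2.2985) and Σ D·Y over m':
  (+0.0172+0.0073i)·(-0.0120+0.1036i)  (-0.0930-0.0140i)·(-0.2282-0.2561i)  (+0.2878-0.0292i)·(+0.3752+0.0000i)  (-0.5569+0.2047i)·(+0.2282-0.2561i)  (+0.6136-0.4227i)·(-0.0120-0.1036i)
Y_2^-2(R⁻¹ n̂) = -0.001156+0.148564i

Re=-0.0012 Im=0.1486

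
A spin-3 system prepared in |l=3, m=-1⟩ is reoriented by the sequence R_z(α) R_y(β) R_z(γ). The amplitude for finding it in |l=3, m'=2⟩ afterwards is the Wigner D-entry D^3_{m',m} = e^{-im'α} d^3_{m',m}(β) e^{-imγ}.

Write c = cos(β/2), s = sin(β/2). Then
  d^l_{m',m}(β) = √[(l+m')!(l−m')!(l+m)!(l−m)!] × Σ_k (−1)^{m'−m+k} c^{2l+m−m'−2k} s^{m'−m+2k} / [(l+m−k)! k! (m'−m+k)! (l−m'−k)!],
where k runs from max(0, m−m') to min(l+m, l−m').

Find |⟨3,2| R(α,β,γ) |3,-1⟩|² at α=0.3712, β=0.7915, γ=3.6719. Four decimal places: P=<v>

D^3_{2,-1}(0.3712,0.7915,3.6719) = e^{-i·2·0.3712}·d^3_{2,-1}(0.7915)·e^{-i·-1·3.6719}. Compute d first:
Half-angle: c=0.922708, s=0.385500. N=√(120·1·2·24)=75.894664
Admissible k: 0..1 (factorial args all ≥0)
  k=0: (−1)^3·75.8947/(12)·0.9227^3·0.3855^3 = -0.284640
  k=1: (−1)^4·75.8947/(24)·0.9227^1·0.3855^5 = +0.024842
d^3_{2,-1}(0.7915) = -0.284640 +0.024842 = -0.259798
|D^3_{2,-1}|² = |d^3_{2,-1}(β)|² = (-0.259798)² = 0.067495 (the z-rotation phases have unit modulus)

P=0.0675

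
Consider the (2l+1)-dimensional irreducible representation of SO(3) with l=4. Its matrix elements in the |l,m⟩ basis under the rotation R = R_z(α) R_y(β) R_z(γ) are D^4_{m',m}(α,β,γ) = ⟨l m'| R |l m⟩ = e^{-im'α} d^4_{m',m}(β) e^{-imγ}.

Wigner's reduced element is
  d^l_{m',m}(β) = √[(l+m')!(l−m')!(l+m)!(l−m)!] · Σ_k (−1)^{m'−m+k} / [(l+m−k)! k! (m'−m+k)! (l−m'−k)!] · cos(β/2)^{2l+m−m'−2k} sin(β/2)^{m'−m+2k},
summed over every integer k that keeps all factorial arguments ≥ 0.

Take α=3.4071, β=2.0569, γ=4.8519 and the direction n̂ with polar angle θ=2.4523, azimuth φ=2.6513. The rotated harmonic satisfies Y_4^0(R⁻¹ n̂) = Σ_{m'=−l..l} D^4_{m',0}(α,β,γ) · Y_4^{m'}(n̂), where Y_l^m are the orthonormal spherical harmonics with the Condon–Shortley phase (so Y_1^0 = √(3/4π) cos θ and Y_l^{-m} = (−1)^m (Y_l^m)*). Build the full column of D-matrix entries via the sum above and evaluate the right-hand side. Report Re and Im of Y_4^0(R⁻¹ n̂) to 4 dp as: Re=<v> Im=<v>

Re=-0.2632 Im=0.0000

Need the full column D^4_{m',0} for m'=−4..4 at α=3.4071, β=2.0569, γ=4.8519.
cos(β/2)=0.516147, sin(β/2)=0.856500
d^4_{-4,0}: single k=4 term ⇒ +0.319560;  D = +0.155658+0.279086i
d^4_{-3,0}: k∈[3..4] ⇒ +0.272341 -0.749931 = -0.477590;  D = +0.333929+0.341442i
d^4_{-2,0}: k∈[2..4] ⇒ +0.131588 -0.966258 +0.997774 = +0.163104;  D = +0.140644+0.082597i
d^4_{-1,0}: k∈[1..4] ⇒ +0.037381 -0.617612 +1.700683 -0.780513 = +0.339940;  D = -0.328028-0.089200i
d^4_{0,0}: k∈[0..4] ⇒ +0.005037 -0.221930 +1.375010 -1.682794 +0.289614 = -0.235064;  D = -0.235064+0.000000i
d^4_{1,0}: k∈[0..3] ⇒ -0.037381 +0.617612 -1.700683 +0.780513 = -0.339940;  D = +0.328028-0.089200i
d^4_{2,0}: k∈[0..2] ⇒ +0.131588 -0.966258 +0.997774 = +0.163104;  D = +0.140644-0.082597i
d^4_{3,0}: k∈[0..1] ⇒ -0.272341 +0.749931 = +0.477590;  D = -0.333929+0.341442i
d^4_{4,0}: single k=0 term ⇒ +0.319560;  D = +0.155658-0.279086i
Y_4^{m'}(θ=2.4523,φ=2.6513) and Σ D·Y over m':
  (+0.1557+0.2791i)·(-0.0276+0.0670i)  (+0.3339+0.3414i)·(+0.0248+0.2472i)  (+0.1406+0.0826i)·(+0.2386+0.3562i)  (-0.3280-0.0892i)·(+0.2394+0.1278i)  (-0.2351+0.0000i)·(-0.2595+0.0000i)  (+0.3280-0.0892i)·(-0.2394+0.1278i)  (+0.1406-0.0826i)·(+0.2386-0.3562i)  (-0.3339+0.3414i)·(-0.0248+0.2472i)  (+0.1557-0.2791i)·(-0.0276-0.0670i)
Y_4^0(R⁻¹ n̂) = -0.263205-0.000000i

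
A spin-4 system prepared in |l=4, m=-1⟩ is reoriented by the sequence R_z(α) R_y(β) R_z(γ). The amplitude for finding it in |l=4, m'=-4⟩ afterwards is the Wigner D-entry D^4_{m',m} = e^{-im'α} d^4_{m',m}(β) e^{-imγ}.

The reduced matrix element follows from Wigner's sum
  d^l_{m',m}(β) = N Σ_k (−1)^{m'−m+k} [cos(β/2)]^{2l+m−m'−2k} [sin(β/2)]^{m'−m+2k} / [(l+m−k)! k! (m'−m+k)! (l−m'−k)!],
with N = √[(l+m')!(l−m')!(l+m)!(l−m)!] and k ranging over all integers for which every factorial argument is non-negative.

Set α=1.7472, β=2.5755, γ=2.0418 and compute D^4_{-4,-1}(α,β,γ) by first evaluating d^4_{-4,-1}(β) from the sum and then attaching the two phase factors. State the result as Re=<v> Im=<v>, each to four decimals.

Re=-0.0104 Im=0.0043

First d^4_{-4,-1}(β=2.5755), then the phase factors e^{-i(-4)α} and e^{-i(-1)γ}:
c=cos(2.5755/2)=0.279282, s=sin(2.5755/2)=0.960209; N=√[1·40320·6·120]=5387.986637
k: max(0,(-1)−(-4))=3 … min(4+(-1),4−(-4))=3
  k=3: (−1)^0·5387.9866/(720)·0.2793^5·0.9602^3 = +0.011257
d^4_{-4,-1}(2.5755) = +0.011257
D = (+0.761213+0.648502i)·(+0.011257)·(-0.453781+0.891113i) = -0.010393+0.004323i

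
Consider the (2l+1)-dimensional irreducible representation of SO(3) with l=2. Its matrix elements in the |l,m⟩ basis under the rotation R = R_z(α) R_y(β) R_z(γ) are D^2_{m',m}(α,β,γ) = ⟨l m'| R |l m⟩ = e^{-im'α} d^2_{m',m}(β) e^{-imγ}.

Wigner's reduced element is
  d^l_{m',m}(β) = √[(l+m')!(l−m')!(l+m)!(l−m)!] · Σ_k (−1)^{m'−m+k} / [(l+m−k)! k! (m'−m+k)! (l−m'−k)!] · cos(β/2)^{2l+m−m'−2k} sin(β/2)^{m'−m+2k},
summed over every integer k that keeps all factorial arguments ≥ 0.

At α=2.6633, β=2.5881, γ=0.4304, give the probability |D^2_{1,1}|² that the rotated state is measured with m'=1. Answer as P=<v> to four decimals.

P=0.0407

Split into d^2_{1,1}(β=2.5881) × two z-phases.
c=cos(2.5881/2)=0.273227, s=sin(2.5881/2)=0.961950; N=√[6·1·6·1]=6.000000
k∈{0,1} keeps every argument non-negative
  k=0: (−1)^0·6.0000/(6)·0.2732^4·0.9619^0 = +0.005573
  k=1: (−1)^1·6.0000/(2)·0.2732^2·0.9619^2 = -0.207240
d^2_{1,1}(2.5881) = +0.005573 -0.207240 = -0.201667
|D^2_{1,1}|² = |d^2_{1,1}(β)|² = (-0.201667)² = 0.040670 (the z-rotation phases have unit modulus)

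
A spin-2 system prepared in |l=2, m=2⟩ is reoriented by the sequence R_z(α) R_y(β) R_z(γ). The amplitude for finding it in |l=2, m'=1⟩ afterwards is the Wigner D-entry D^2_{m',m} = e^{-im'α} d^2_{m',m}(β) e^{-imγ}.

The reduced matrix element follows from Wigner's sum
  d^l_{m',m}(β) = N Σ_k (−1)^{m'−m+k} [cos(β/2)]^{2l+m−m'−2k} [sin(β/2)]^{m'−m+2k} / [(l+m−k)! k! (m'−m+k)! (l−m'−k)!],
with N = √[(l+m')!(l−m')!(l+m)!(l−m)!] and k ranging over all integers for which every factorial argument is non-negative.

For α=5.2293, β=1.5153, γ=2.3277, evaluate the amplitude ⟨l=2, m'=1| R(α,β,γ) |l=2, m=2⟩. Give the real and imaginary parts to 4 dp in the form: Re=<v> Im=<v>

Split into d^2_{1,2}(β=1.5153) × two z-phases.
With c≡cos(β/2)=0.726453 and s≡sin(β/2)=0.687216, N=[6·1·24·1]^{1/2}=12.000000
The bounds max(0,m−m')=1 and min(l+m,l−m')=1 give 1 term
  k=1: (−1)^0·12.0000/(6)·0.7265^3·0.6872^1 = +0.526921
d^2_{1,2}(1.5153) = +0.526921
Attach z-rotation phases: D = e^{-i(1)(5.2293)}·(+0.526921)·e^{-i(2)(2.3277)} = -0.472168+0.233889i

Re=-0.4722 Im=0.2339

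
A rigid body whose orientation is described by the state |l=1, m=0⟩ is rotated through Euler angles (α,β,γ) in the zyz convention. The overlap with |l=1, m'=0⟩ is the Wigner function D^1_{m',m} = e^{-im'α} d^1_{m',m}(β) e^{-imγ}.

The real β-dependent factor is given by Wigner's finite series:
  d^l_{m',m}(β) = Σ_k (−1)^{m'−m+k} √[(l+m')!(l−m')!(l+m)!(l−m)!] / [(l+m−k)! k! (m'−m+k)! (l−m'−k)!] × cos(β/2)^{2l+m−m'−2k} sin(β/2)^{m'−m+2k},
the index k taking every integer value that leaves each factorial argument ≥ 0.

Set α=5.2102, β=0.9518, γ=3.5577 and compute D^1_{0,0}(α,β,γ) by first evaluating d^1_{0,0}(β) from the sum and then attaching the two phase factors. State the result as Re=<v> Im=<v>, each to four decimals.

Re=0.5802 Im=0.0000

Split into d^1_{0,0}(β=0.9518) × two z-phases.
c=cos(0.9518/2)=0.888881, s=sin(0.9518/2)=0.458139; N=√[1·1·1·1]=1.000000
The bounds max(0,m−m')=0 and min(l+m,l−m')=1 give 2 terms
  k=0: (−1)^0·1.0000/(1)·0.8889^2·0.4581^0 = +0.790109
  k=1: (−1)^1·1.0000/(1)·0.8889^0·0.4581^2 = -0.209891
d^1_{0,0}(0.9518) = +0.790109 -0.209891 = +0.580218
D = (+1.000000+0.000000i)·(+0.580218)·(+1.000000+0.000000i) = +0.580218+0.000000i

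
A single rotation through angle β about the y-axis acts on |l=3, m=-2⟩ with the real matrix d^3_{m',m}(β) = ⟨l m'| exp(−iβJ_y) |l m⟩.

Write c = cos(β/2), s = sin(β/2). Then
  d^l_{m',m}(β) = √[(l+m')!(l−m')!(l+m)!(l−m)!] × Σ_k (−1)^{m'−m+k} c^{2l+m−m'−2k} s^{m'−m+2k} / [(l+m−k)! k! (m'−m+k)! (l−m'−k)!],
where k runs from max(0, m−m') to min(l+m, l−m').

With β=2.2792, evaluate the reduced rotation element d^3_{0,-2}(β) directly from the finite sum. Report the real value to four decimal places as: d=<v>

d=-0.5138

d^3_{0,-2}(β=2.2792) via Wigner's sum:
c=cos(2.2792/2)=0.417958, s=sin(2.2792/2)=0.908466; N=√[6·6·1·120]=65.726707
k: max(0,(-2)−(0))=0 … min(3+(-2),3−(0))=1
  k=0: (−1)^2·65.7267/(12)·0.4180^4·0.9085^2 = +0.137946
  k=1: (−1)^3·65.7267/(12)·0.4180^2·0.9085^4 = -0.651720
d^3_{0,-2}(2.2792) = +0.137946 -0.651720 = -0.513774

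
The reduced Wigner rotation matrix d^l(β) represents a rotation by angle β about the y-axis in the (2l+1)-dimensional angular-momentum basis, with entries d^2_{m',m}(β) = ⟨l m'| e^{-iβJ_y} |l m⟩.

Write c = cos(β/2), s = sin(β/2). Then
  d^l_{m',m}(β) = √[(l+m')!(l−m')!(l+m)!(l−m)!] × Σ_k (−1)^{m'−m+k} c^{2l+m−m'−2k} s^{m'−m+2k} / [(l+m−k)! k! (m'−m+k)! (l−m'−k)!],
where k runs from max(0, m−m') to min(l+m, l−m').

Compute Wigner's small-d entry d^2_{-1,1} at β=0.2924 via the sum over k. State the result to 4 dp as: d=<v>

d^2_{-1,1}(β=0.2924) via Wigner's sum:
c=cos(0.2924/2)=0.989332, s=sin(0.2924/2)=0.145680; N=√[1·6·6·1]=6.000000
The bounds max(0,m−m')=2 and min(l+m,l−m')=3 give 2 terms
  k=2: (−1)^0·6.0000/(2)·0.9893^2·0.1457^2 = +0.062317
  k=3: (−1)^1·6.0000/(6)·0.9893^0·0.1457^4 = -0.000450
d^2_{-1,1}(0.2924) = +0.062317 -0.000450 = +0.061866

d=0.0619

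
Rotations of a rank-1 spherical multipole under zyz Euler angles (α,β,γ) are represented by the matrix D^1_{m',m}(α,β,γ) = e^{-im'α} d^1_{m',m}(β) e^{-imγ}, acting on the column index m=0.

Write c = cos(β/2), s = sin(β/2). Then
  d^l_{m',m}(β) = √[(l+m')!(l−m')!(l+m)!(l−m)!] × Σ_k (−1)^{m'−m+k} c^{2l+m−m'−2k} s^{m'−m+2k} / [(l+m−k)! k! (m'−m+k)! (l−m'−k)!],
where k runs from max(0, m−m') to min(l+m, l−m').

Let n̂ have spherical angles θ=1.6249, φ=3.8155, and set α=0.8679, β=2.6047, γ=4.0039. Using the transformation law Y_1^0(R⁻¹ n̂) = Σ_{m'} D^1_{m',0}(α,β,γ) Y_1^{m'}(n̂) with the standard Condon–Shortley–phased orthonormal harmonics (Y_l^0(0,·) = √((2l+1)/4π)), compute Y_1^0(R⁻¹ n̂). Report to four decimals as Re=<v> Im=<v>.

Re=-0.2222 Im=0.0000

Need the full column D^1_{m',0} for m'=−1..1 at α=0.8679, β=2.6047, γ=4.0039.
cos(β/2)=0.265234, sin(β/2)=0.964184
d^1_{-1,0}: single k=1 term ⇒ +0.361663;  D = +0.233790+0.275939i
d^1_{0,0}: k∈[0..1] ⇒ +0.070349 -0.929651 = -0.859302;  D = -0.859302+0.000000i
d^1_{1,0}: single k=0 term ⇒ -0.361663;  D = -0.233790+0.275939i
Y_1^{m'}(θ=1.6249,φ=3.8155) and Σ D·Y over m':
  (+0.2338+0.2759i)·(-0.2696+0.2153i)  (-0.8593+0.0000i)·(-0.0264+0.0000i)  (-0.2338+0.2759i)·(+0.2696+0.2153i)
Y_1^0(R⁻¹ n̂) = -0.222154+0.000000i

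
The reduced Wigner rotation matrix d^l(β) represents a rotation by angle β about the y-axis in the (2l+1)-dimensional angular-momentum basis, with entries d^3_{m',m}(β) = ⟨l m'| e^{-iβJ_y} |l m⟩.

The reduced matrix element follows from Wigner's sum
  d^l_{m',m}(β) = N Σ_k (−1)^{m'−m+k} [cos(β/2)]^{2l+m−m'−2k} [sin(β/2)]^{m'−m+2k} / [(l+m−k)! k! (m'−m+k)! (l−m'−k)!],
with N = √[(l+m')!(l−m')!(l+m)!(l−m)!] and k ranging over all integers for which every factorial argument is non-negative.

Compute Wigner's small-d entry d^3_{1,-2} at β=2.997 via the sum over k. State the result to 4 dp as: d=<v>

d^3_{1,-2}(β=2.997) via Wigner's sum:
c=cos(2.997/2)=0.072233, s=sin(2.997/2)=0.997388; N=√[24·2·1·120]=75.894664
Admissible k: 0..1 (factorial args all ≥0)
  k=0: (−1)^3·75.8947/(12)·0.0722^3·0.9974^3 = -0.002365
  k=1: (−1)^4·75.8947/(24)·0.0722^1·0.9974^5 = +0.225454
d^3_{1,-2}(2.997) = -0.002365 +0.225454 = +0.223089

d=0.2231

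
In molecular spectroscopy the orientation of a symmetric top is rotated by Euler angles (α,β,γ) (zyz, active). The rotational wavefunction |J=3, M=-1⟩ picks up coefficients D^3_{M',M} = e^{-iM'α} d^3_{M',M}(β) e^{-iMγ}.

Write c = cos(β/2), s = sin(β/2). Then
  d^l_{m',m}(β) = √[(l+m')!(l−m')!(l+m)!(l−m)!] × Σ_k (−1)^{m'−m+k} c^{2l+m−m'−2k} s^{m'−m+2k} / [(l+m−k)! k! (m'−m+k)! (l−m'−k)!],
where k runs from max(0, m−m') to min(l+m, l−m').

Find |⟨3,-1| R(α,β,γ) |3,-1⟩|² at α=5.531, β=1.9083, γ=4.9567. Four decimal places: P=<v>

D^3_{-1,-1}(5.531,1.9083,4.9567) = e^{-i·-1·5.531}·d^3_{-1,-1}(1.9083)·e^{-i·-1·4.9567}. Compute d first:
With c≡cos(β/2)=0.578302 and s≡sin(β/2)=0.815822, N=[2·24·2·24]^{1/2}=48.000000
k∈{0,1,2} keeps every argument non-negative
  k=0: (−1)^0·48.0000/(48)·0.5783^6·0.8158^0 = +0.037405
  k=1: (−1)^1·48.0000/(6)·0.5783^4·0.8158^2 = -0.595527
  k=2: (−1)^2·48.0000/(8)·0.5783^2·0.8158^4 = +0.888882
d^3_{-1,-1}(1.9083) = +0.037405 -0.595527 +0.888882 = +0.330760
|D^3_{-1,-1}|² = |d^3_{-1,-1}(β)|² = (+0.330760)² = 0.109402 (the z-rotation phases have unit modulus)

P=0.1094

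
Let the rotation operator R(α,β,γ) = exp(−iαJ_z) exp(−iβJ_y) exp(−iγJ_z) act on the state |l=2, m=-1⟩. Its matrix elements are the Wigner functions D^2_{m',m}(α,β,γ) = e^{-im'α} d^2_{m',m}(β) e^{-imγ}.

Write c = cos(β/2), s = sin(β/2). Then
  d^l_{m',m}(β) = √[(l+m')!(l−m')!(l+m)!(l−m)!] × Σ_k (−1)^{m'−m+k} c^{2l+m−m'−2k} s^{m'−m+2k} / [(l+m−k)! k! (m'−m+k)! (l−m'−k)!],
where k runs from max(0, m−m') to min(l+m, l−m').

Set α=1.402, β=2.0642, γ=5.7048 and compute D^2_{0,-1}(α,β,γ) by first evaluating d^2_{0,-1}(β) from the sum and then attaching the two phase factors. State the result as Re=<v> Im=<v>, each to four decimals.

D^2_{0,-1}(1.402,2.0642,5.7048) = e^{-i·0·1.402}·d^2_{0,-1}(2.0642)·e^{-i·-1·5.7048}. Compute d first:
Half-angle: c=0.513017, s=0.858378. N=√(2·2·1·6)=4.898979
k: max(0,(-1)−(0))=0 … min(2+(-1),2−(0))=1
  k=0: (−1)^1·4.8990/(2)·0.5130^3·0.8584^1 = -0.283890
  k=1: (−1)^2·4.8990/(2)·0.5130^1·0.8584^3 = +0.794774
d^2_{0,-1}(2.0642) = -0.283890 +0.794774 = +0.510884
Phases: e^{-i·(0)·1.402}=+1.000000+0.000000i, e^{-i·(-1)·5.7048}=+0.837346-0.546673i ⇒ D=+0.427787-0.279286i

Re=0.4278 Im=-0.2793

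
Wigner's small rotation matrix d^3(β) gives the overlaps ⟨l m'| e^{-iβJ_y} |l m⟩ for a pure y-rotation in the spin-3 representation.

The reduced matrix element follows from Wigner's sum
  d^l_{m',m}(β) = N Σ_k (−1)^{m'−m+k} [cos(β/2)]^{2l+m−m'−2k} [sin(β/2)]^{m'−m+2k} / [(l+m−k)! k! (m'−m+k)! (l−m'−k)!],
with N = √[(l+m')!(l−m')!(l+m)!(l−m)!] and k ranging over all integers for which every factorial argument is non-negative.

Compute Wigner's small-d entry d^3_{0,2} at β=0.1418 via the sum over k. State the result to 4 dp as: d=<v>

d=0.0271

d^3_{0,2}(β=0.1418) via Wigner's sum:
c=cos(0.1418/2)=0.997488, s=sin(0.1418/2)=0.070841; N=√[6·6·120·1]=65.726707
k∈{2,3} keeps every argument non-negative
  k=2: (−1)^0·65.7267/(12)·0.9975^4·0.0708^2 = +0.027212
  k=3: (−1)^1·65.7267/(12)·0.9975^2·0.0708^4 = -0.000137
d^3_{0,2}(0.1418) = +0.027212 -0.000137 = +0.027074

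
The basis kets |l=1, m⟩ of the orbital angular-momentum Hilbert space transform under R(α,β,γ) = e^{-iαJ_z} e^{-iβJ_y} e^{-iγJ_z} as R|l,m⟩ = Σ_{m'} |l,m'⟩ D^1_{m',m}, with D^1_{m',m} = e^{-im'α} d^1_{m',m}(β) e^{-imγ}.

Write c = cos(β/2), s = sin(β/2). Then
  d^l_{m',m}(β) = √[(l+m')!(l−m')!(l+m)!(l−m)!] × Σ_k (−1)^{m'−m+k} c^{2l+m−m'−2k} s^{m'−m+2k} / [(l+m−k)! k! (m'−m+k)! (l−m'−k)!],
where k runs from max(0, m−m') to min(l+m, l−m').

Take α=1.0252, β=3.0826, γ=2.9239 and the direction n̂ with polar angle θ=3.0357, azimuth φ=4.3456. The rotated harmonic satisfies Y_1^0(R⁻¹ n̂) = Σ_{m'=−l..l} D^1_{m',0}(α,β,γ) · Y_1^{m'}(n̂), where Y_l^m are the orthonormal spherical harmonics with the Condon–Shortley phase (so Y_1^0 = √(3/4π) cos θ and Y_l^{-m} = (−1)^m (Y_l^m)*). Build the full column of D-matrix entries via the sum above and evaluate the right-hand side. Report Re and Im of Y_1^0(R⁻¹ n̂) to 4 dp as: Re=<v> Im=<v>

Need the full column D^1_{m',0} for m'=−1..1 at α=1.0252, β=3.0826, γ=2.9239.
cos(β/2)=0.029492, sin(β/2)=0.999565
d^1_{-1,0}: single k=1 term ⇒ +0.041690;  D = +0.021634+0.035637i
d^1_{0,0}: k∈[0..1] ⇒ +0.000870 -0.999130 = -0.998260;  D = -0.998260+0.000000i
d^1_{1,0}: single k=0 term ⇒ -0.041690;  D = -0.021634+0.035637i
Y_1^{m'}(θ=3.0357,φ=4.3456) and Σ D·Y over m':
  (+0.0216+0.0356i)·(-0.0131+0.0341i)  (-0.9983+0.0000i)·(-0.4859+0.0000i)  (-0.0216+0.0356i)·(+0.0131+0.0341i)
Y_1^0(R⁻¹ n̂) = +0.482024+0.000000i

Re=0.4820 Im=0.0000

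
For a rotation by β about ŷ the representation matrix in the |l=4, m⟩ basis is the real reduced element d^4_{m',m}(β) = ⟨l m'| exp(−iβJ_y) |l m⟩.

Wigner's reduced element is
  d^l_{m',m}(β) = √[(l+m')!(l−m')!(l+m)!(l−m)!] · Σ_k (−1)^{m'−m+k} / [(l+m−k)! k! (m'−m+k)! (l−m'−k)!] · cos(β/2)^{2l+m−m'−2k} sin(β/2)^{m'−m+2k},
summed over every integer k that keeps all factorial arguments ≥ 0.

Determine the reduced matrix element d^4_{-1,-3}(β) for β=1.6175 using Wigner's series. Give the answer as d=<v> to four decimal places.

d=-0.3733

d^4_{-1,-3}(β=1.6175) via Wigner's sum:
With c≡cos(β/2)=0.690403 and s≡sin(β/2)=0.723425, N=[6·120·1·5040]^{1/2}=1904.940944
Admissible k: 0..1 (factorial args all ≥0)
  k=0: (−1)^2·1904.9409/(240)·0.6904^6·0.7234^2 = +0.449856
  k=1: (−1)^3·1904.9409/(144)·0.6904^4·0.7234^4 = -0.823197
d^4_{-1,-3}(1.6175) = +0.449856 -0.823197 = -0.373341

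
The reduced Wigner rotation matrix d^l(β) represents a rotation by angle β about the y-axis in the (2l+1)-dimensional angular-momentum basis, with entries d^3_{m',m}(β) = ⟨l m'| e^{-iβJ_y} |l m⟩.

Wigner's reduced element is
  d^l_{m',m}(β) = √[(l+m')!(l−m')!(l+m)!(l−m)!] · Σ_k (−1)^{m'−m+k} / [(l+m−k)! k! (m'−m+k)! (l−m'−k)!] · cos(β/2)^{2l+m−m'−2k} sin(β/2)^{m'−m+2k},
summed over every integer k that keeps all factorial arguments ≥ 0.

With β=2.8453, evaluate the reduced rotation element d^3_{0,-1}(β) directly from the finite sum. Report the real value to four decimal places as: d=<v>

d^3_{0,-1}(β=2.8453) via Wigner's sum:
c=cos(2.8453/2)=0.147605, s=sin(2.8453/2)=0.989046; N=√[6·6·2·24]=41.569219
k: max(0,(-1)−(0))=0 … min(3+(-1),3−(0))=2
  k=0: (−1)^1·41.5692/(12)·0.1476^5·0.9890^1 = -0.000240
  k=1: (−1)^2·41.5692/(4)·0.1476^3·0.9890^3 = +0.032334
  k=2: (−1)^3·41.5692/(12)·0.1476^1·0.9890^5 = -0.483922
d^3_{0,-1}(2.8453) = -0.000240 +0.032334 -0.483922 = -0.451827

d=-0.4518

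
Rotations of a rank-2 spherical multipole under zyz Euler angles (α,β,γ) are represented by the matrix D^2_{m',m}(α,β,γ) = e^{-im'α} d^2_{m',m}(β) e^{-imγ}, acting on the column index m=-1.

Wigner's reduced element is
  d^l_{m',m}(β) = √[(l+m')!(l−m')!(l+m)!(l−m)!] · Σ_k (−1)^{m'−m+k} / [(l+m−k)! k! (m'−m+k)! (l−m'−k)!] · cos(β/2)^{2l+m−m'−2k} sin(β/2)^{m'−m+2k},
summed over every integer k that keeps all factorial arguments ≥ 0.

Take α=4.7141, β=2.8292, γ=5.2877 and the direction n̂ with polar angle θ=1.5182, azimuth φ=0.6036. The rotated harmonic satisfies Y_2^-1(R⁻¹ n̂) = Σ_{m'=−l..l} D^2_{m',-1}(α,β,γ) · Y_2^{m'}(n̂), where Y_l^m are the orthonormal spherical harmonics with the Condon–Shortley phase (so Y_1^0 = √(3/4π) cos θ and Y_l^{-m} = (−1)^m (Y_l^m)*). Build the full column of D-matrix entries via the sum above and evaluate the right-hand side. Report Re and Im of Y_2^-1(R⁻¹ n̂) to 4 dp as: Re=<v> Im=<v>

Re=0.0703 Im=0.1531

Need the full column D^2_{m',-1} for m'=−2..2 at α=4.7141, β=2.8292, γ=5.2877.
cos(β/2)=0.155562, sin(β/2)=0.987826
d^2_{-2,-1}: single k=1 term ⇒ +0.007437;  D = -0.004068+0.006226i
d^2_{-1,-1}: k∈[0..1] ⇒ +0.000586 -0.070842 = -0.070256;  D = +0.058881+0.038327i
d^2_{0,-1}: k∈[0..1] ⇒ -0.009109 +0.367300 = +0.358191;  D = +0.194890-0.300530i
d^2_{1,-1}: k∈[0..1] ⇒ +0.070842 -0.952187 = -0.881345;  D = -0.740288-0.478270i
d^2_{2,-1}: single k=0 term ⇒ -0.299899;  D = +0.162312-0.252179i
Y_2^{m'}(θ=1.5182,φ=0.6036) and Σ D·Y over m':
  (-0.0041+0.0062i)·(+0.1370-0.3600i)  (+0.0589+0.0383i)·(+0.0334-0.0230i)  (+0.1949-0.3005i)·(-0.3128+0.0000i)  (-0.7403-0.4783i)·(-0.0334-0.0230i)  (+0.1623-0.2522i)·(+0.1370+0.3600i)
Y_2^-1(R⁻¹ n̂) = +0.070311+0.153142i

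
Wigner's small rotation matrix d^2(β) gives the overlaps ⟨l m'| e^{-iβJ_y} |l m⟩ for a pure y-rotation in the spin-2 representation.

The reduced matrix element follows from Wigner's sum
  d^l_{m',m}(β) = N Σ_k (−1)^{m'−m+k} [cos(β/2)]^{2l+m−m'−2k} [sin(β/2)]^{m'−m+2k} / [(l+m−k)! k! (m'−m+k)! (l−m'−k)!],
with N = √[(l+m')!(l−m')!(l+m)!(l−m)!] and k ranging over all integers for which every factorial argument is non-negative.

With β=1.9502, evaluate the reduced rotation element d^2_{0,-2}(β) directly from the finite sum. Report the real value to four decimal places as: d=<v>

d^2_{0,-2}(β=1.9502) via Wigner's sum:
Half-angle: c=0.561085, s=0.827758. N=√(2·2·1·24)=9.797959
The bounds max(0,m−m')=0 and min(l+m,l−m')=0 give 1 term
  k=0: (−1)^2·9.7980/(4)·0.5611^2·0.8278^2 = +0.528372
d^2_{0,-2}(1.9502) = +0.528372

d=0.5284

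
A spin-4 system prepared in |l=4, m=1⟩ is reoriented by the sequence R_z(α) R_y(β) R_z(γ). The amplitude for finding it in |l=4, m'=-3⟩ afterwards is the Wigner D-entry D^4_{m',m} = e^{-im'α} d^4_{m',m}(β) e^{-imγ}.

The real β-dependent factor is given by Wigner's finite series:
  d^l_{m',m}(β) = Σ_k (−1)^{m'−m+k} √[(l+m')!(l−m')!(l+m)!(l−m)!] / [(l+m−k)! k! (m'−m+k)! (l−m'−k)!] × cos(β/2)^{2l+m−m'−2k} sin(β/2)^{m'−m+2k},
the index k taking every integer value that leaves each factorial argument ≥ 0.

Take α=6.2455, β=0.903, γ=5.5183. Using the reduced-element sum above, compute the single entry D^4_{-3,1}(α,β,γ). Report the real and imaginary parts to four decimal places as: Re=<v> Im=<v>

Re=0.2146 Im=0.1637

First d^4_{-3,1}(β=0.903), then the phase factors e^{-i(-3)α} and e^{-i(1)γ}:
With c≡cos(β/2)=0.899794 and s≡sin(β/2)=0.436316, N=[1·5040·120·6]^{1/2}=1904.940944
The bounds max(0,m−m')=4 and min(l+m,l−m')=5 give 2 terms
  k=4: (−1)^0·1904.9409/(144)·0.8998^4·0.4363^4 = +0.314264
  k=5: (−1)^1·1904.9409/(240)·0.8998^2·0.4363^6 = -0.044336
d^4_{-3,1}(0.903) = +0.314264 -0.044336 = +0.269927
Phases: e^{-i·(-3)·6.2455}=+0.993616-0.112815i, e^{-i·(1)·5.5183}=+0.721462+0.692454i ⇒ D=+0.214585+0.163749i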